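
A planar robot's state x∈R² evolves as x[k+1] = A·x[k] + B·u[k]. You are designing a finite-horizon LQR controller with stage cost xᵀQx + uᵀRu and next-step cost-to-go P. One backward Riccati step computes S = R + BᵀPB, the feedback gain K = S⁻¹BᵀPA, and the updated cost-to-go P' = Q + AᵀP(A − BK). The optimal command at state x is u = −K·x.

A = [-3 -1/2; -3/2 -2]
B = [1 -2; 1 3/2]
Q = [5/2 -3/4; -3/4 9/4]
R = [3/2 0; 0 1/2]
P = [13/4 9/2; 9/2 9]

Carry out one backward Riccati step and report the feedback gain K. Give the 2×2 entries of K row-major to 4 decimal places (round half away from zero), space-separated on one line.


-1.9695 -1.2600 0.2748 -0.4652

BᵀP = [7.7500 13.5000; 0.2500 4.5000]
S = R + BᵀPB = [3/2 0; 0 1/2] + [21.2500 4.7500; 4.7500 6.2500] = [22.7500 4.7500; 4.7500 6.7500]
BᵀPA = [-43.5000 -30.8750; -7.5000 -9.1250]
K = S⁻¹·BᵀPA = [-1.9695 -1.2600; 0.2748 -0.4652]
A−BK = [-0.4809 -0.1703; 0.0573 -0.0422]
AᵀP(A−BK) = [6.3893 3.9504; 3.9504 2.6647]
P' = Q + AᵀP(A−BK) = [8.8893 3.2004; 3.2004 4.9147]
tr(P') = 13.8040


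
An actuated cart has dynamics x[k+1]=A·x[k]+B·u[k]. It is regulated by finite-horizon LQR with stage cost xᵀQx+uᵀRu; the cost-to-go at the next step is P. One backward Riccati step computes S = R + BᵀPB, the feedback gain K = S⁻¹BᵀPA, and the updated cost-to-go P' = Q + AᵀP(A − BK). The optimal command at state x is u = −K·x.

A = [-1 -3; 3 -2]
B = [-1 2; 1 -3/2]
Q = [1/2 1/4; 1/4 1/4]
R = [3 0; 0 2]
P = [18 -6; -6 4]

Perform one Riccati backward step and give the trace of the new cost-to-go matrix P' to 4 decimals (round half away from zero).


BᵀP = [-24.0000 10.0000; 45.0000 -18.0000]
S = R + BᵀPB = [3 0; 0 2] + [34.0000 -63.0000; -63.0000 117.0000] = [37.0000 -63.0000; -63.0000 119.0000]
BᵀPA = [54.0000 52.0000; -99.0000 -99.0000]
K = S⁻¹·BᵀPA = [0.4355 -0.1129; -0.6014 -0.8917]
A−BK = [0.6382 -1.3295; 1.6624 -3.2247]
AᵀP(A−BK) = [6.9470 -10.1820; -10.1820 23.5922]
P' = Q + AᵀP(A−BK) = [7.4470 -9.9320; -9.9320 23.8422]
tr(P') = 31.2892

31.2892


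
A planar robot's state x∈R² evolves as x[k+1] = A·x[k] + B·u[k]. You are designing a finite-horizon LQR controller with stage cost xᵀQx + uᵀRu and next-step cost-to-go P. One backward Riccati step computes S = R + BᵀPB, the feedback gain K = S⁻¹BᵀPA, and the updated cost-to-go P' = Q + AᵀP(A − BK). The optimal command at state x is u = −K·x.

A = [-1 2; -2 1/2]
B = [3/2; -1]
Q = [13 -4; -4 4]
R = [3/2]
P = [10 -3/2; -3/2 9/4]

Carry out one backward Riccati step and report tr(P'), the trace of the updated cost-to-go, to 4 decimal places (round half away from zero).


34.9832

BᵀP = [16.5000 -4.5000]
S = R + BᵀPB = [3/2] + [29.2500] = [30.7500]
BᵀPA = [-7.5000 30.7500]
K = S⁻¹·BᵀPA = [-0.2439 1.0000]
A−BK = [-0.6341 0.5000; -2.2439 1.5000]
AᵀP(A−BK) = [11.1707 -8.0000; -8.0000 6.8125]
P' = Q + AᵀP(A−BK) = [24.1707 -12.0000; -12.0000 10.8125]
tr(P') = 34.9832


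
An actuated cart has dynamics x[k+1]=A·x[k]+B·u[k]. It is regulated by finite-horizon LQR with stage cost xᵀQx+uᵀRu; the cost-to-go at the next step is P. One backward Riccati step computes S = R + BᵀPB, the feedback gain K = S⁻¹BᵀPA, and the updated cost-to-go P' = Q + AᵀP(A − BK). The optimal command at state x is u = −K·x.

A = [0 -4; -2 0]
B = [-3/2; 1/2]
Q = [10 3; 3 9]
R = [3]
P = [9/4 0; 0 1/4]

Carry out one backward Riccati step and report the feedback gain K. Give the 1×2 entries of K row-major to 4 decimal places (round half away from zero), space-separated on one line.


-0.0308 1.6615

BᵀP = [-3.3750 0.1250]
S = R + BᵀPB = [3] + [5.1250] = [8.1250]
BᵀPA = [-0.2500 13.5000]
K = S⁻¹·BᵀPA = [-0.0308 1.6615]
A−BK = [-0.0462 -1.5077; -1.9846 -0.8308]
AᵀP(A−BK) = [0.9923 0.4154; 0.4154 13.5692]
P' = Q + AᵀP(A−BK) = [10.9923 3.4154; 3.4154 22.5692]
tr(P') = 33.5615


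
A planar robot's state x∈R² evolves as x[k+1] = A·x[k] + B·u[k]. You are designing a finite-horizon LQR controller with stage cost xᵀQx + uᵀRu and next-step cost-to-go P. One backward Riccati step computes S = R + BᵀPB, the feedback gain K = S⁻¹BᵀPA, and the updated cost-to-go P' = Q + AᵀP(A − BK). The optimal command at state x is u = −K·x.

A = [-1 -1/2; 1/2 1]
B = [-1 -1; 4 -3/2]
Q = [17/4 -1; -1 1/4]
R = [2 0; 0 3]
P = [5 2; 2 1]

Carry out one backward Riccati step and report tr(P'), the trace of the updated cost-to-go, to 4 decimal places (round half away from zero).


BᵀP = [3.0000 2.0000; -8.0000 -3.5000]
S = R + BᵀPB = [2 0; 0 3] + [5.0000 -6.0000; -6.0000 13.2500] = [7.0000 -6.0000; -6.0000 16.2500]
BᵀPA = [-2.0000 0.5000; 6.2500 0.5000]
K = S⁻¹·BᵀPA = [0.0643 0.1431; 0.4084 0.0836]
A−BK = [-0.5273 -0.2733; 0.8553 0.5531]
AᵀP(A−BK) = [0.8264 0.2637; 0.2637 0.1367]
P' = Q + AᵀP(A−BK) = [5.0764 -0.7363; -0.7363 0.3867]
tr(P') = 5.4630

5.4630


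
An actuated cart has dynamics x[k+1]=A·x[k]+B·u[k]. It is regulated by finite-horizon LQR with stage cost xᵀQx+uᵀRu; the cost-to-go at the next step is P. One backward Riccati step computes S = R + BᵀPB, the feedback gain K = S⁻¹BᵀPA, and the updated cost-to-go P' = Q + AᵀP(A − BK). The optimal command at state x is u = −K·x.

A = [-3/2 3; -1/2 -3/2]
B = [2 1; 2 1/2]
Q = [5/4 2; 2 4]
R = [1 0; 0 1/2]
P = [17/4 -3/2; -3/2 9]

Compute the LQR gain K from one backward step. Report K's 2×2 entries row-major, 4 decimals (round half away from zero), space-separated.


0.0181 -1.7903 -1.2702 5.3226

BᵀP = [5.5000 15.0000; 3.5000 3.0000]
S = R + BᵀPB = [1 0; 0 1/2] + [41.0000 13.0000; 13.0000 5.0000] = [42.0000 13.0000; 13.0000 5.5000]
BᵀPA = [-15.7500 -6.0000; -6.7500 6.0000]
K = S⁻¹·BᵀPA = [0.0181 -1.7903; -1.2702 5.3226]
A−BK = [-0.2661 1.2581; 0.0988 -0.5806]
AᵀP(A−BK) = [1.2747 -5.7702; -5.7702 29.3226]
P' = Q + AᵀP(A−BK) = [2.5247 -3.7702; -3.7702 33.3226]
tr(P') = 35.8473


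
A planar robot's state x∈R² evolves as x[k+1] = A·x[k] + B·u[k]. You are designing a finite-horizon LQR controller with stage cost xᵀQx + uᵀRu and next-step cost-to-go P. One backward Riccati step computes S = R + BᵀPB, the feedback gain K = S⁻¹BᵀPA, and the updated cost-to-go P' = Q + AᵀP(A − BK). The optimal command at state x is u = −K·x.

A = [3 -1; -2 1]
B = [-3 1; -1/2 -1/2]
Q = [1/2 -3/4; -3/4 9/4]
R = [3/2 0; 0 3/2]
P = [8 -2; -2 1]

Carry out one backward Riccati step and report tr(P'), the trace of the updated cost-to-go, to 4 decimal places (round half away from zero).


7.7744

BᵀP = [-23.0000 5.5000; 9.0000 -2.5000]
S = R + BᵀPB = [3/2 0; 0 3/2] + [66.2500 -25.7500; -25.7500 10.2500] = [67.7500 -25.7500; -25.7500 11.7500]
BᵀPA = [-80.0000 28.5000; 32.0000 -11.5000]
K = S⁻¹·BᵀPA = [-0.8722 0.2914; 0.8120 -0.3402]
A−BK = [-0.4286 0.2143; -2.0301 0.9756]
AᵀP(A−BK) = [4.2406 -1.8045; -1.8045 0.7838]
P' = Q + AᵀP(A−BK) = [4.7406 -2.5545; -2.5545 3.0338]
tr(P') = 7.7744


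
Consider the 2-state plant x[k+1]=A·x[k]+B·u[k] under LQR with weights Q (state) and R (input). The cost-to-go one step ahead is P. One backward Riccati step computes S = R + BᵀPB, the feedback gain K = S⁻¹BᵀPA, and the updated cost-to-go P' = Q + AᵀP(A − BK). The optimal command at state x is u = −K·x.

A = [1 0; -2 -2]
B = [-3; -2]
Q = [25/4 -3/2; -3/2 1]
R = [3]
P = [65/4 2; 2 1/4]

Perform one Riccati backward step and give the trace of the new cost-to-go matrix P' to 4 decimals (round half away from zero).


7.4623

BᵀP = [-52.7500 -6.5000]
S = R + BᵀPB = [3] + [171.2500] = [174.2500]
BᵀPA = [-39.7500 13.0000]
K = S⁻¹·BᵀPA = [-0.2281 0.0746]
A−BK = [0.3156 0.2238; -2.4562 -1.8508]
AᵀP(A−BK) = [0.1822 -0.0344; -0.0344 0.0301]
P' = Q + AᵀP(A−BK) = [6.4322 -1.5344; -1.5344 1.0301]
tr(P') = 7.4623


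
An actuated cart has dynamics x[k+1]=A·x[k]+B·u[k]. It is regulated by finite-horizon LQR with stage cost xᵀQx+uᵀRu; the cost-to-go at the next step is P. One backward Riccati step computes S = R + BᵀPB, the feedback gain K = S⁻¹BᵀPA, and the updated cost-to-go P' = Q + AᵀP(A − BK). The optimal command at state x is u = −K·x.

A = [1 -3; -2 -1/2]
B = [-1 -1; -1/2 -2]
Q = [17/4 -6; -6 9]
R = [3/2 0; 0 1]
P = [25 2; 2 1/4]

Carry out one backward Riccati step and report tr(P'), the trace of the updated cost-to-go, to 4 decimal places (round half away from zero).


BᵀP = [-26.0000 -2.1250; -29.0000 -2.5000]
S = R + BᵀPB = [3/2 0; 0 1] + [27.0625 30.2500; 30.2500 34.0000] = [28.5625 30.2500; 30.2500 35.0000]
BᵀPA = [-21.7500 79.0625; -24.0000 88.2500]
K = S⁻¹·BᵀPA = [-0.4165 1.1536; -0.3257 1.5244]
A−BK = [0.2578 -0.3220; -2.8597 3.1256]
AᵀP(A−BK) = [1.1233 -2.0739; -2.0739 5.3287]
P' = Q + AᵀP(A−BK) = [5.3733 -8.0739; -8.0739 14.3287]
tr(P') = 19.7020

19.7020


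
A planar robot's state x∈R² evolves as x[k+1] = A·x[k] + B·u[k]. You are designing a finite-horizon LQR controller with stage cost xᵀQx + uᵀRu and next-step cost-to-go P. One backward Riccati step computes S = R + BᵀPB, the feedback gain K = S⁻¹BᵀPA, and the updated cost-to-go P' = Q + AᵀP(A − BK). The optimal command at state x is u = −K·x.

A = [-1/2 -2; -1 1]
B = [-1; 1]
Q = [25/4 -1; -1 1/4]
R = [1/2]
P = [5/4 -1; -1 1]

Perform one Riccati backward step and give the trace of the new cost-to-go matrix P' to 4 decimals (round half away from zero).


7.7566

BᵀP = [-2.2500 2.0000]
S = R + BᵀPB = [1/2] + [4.2500] = [4.7500]
BᵀPA = [-0.8750 6.5000]
K = S⁻¹·BᵀPA = [-0.1842 1.3684]
A−BK = [-0.6842 -0.6316; -0.8158 -0.3684]
AᵀP(A−BK) = [0.1513 -0.0526; -0.0526 1.1053]
P' = Q + AᵀP(A−BK) = [6.4013 -1.0526; -1.0526 1.3553]
tr(P') = 7.7566


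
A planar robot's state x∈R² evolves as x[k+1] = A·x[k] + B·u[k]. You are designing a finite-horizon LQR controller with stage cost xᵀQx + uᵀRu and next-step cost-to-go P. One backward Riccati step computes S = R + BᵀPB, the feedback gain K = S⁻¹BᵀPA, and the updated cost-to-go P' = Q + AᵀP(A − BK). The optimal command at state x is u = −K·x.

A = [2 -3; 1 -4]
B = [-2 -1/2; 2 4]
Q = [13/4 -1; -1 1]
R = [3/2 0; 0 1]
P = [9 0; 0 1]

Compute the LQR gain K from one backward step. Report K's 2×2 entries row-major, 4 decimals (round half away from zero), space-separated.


BᵀP = [-18.0000 2.0000; -4.5000 4.0000]
S = R + BᵀPB = [3/2 0; 0 1] + [40.0000 17.0000; 17.0000 18.2500] = [41.5000 17.0000; 17.0000 19.2500]
BᵀPA = [-34.0000 46.0000; -5.0000 -2.5000]
K = S⁻¹·BᵀPA = [-1.1169 1.8201; 0.7266 -1.7372]
A−BK = [0.1294 -0.2285; 0.3273 -0.6913]
AᵀP(A−BK) = [2.6573 -4.8041; -4.8041 8.9345]
P' = Q + AᵀP(A−BK) = [5.9073 -5.8041; -5.8041 9.9345]
tr(P') = 15.8418

-1.1169 1.8201 0.7266 -1.7372


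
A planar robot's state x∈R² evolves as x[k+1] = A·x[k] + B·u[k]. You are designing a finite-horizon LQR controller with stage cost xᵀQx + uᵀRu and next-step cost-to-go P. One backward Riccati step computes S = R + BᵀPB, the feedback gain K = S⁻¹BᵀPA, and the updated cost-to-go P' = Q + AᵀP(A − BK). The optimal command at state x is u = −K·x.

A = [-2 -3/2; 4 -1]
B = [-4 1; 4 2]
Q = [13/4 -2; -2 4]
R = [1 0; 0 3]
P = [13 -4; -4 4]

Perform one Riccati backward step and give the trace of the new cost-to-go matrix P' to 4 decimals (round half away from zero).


BᵀP = [-68.0000 32.0000; 5.0000 4.0000]
S = R + BᵀPB = [1 0; 0 3] + [400.0000 -4.0000; -4.0000 13.0000] = [401.0000 -4.0000; -4.0000 16.0000]
BᵀPA = [264.0000 70.0000; 6.0000 -11.5000]
K = S⁻¹·BᵀPA = [0.6638 0.1678; 0.5409 -0.6768]
A−BK = [0.1141 -0.1520; 0.2631 -0.3177]
AᵀP(A−BK) = [1.5244 -1.2417; -1.2417 1.7200]
P' = Q + AᵀP(A−BK) = [4.7744 -3.2417; -3.2417 5.7200]
tr(P') = 10.4943

10.4943


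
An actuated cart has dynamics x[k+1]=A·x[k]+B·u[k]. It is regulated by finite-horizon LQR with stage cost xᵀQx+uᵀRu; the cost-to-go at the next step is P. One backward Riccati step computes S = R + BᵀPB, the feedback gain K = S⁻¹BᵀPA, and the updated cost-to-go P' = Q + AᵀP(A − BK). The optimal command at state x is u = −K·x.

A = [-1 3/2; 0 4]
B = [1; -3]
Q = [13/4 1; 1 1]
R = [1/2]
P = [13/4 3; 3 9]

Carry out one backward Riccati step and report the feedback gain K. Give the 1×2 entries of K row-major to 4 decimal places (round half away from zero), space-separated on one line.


0.0861 -1.5674

BᵀP = [-5.7500 -24.0000]
S = R + BᵀPB = [1/2] + [66.2500] = [66.7500]
BᵀPA = [5.7500 -104.6250]
K = S⁻¹·BᵀPA = [0.0861 -1.5674]
A−BK = [-1.0861 3.0674; 0.2584 -0.7022]
AᵀP(A−BK) = [2.7547 -7.8624; -7.8624 23.3216]
P' = Q + AᵀP(A−BK) = [6.0047 -6.8624; -6.8624 24.3216]
tr(P') = 30.3263


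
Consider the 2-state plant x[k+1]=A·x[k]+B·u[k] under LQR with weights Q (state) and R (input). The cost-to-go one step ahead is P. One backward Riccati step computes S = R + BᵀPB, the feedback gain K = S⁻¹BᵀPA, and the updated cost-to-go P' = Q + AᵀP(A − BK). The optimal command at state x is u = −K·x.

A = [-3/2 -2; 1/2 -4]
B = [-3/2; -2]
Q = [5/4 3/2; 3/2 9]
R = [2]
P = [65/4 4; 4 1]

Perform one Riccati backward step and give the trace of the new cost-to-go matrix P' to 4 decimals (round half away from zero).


BᵀP = [-32.3750 -8.0000]
S = R + BᵀPB = [2] + [64.5625] = [66.5625]
BᵀPA = [44.5625 96.7500]
K = S⁻¹·BᵀPA = [0.6695 1.4535]
A−BK = [-0.4958 0.1803; 1.8390 -1.0930]
AᵀP(A−BK) = [0.9786 1.9775; 1.9775 4.3718]
P' = Q + AᵀP(A−BK) = [2.2286 3.4775; 3.4775 13.3718]
tr(P') = 15.6005

15.6005


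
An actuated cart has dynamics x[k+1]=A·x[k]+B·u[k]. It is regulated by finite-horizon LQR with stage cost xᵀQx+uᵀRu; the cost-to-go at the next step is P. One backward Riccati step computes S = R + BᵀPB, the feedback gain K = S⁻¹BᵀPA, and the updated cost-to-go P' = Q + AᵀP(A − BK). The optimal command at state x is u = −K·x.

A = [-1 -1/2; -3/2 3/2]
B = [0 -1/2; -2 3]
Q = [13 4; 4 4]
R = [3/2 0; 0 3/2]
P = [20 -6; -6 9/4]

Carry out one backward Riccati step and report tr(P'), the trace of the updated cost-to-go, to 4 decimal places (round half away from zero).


BᵀP = [12.0000 -4.5000; -28.0000 9.7500]
S = R + BᵀPB = [3/2 0; 0 3/2] + [9.0000 -19.5000; -19.5000 43.2500] = [10.5000 -19.5000; -19.5000 44.7500]
BᵀPA = [-5.2500 -12.7500; 13.3750 28.6250]
K = S⁻¹·BᵀPA = [0.2887 -0.1381; 0.4247 0.5795]
A−BK = [-0.7877 -0.2103; -2.1967 -0.5146]
AᵀP(A−BK) = [2.8980 0.9618; 0.9618 0.7139]
P' = Q + AᵀP(A−BK) = [15.8980 4.9618; 4.9618 4.7139]
tr(P') = 20.6119

20.6119


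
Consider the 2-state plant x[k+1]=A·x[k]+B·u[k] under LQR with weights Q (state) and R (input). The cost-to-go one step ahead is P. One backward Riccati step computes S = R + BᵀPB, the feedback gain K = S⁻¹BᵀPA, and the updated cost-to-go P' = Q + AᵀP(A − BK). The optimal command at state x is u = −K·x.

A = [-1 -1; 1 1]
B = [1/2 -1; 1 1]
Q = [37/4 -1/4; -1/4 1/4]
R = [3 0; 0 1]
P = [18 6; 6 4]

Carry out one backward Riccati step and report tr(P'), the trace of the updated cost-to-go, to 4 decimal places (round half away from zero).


BᵀP = [15.0000 7.0000; -12.0000 -2.0000]
S = R + BᵀPB = [3 0; 0 1] + [14.5000 -8.0000; -8.0000 10.0000] = [17.5000 -8.0000; -8.0000 11.0000]
BᵀPA = [-8.0000 -8.0000; 10.0000 10.0000]
K = S⁻¹·BᵀPA = [-0.0623 -0.0623; 0.8638 0.8638]
A−BK = [-0.1051 -0.1051; 0.1984 0.1984]
AᵀP(A−BK) = [0.8638 0.8638; 0.8638 0.8638]
P' = Q + AᵀP(A−BK) = [10.1138 0.6138; 0.6138 1.1138]
tr(P') = 11.2276

11.2276


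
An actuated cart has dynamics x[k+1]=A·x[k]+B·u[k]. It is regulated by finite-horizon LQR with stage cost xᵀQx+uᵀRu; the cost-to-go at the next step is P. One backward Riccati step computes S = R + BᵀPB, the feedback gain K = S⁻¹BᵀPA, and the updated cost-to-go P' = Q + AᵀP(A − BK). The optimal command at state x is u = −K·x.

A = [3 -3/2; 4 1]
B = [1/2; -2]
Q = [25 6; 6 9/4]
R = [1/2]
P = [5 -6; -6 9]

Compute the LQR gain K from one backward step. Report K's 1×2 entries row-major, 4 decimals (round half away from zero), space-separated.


BᵀP = [14.5000 -21.0000]
S = R + BᵀPB = [1/2] + [49.2500] = [49.7500]
BᵀPA = [-40.5000 -42.7500]
K = S⁻¹·BᵀPA = [-0.8141 -0.8593]
A−BK = [3.4070 -1.0704; 2.3719 -0.7186]
AᵀP(A−BK) = [12.0302 -3.3015; -3.3015 1.5151]
P' = Q + AᵀP(A−BK) = [37.0302 2.6985; 2.6985 3.7651]
tr(P') = 40.7952

-0.8141 -0.8593


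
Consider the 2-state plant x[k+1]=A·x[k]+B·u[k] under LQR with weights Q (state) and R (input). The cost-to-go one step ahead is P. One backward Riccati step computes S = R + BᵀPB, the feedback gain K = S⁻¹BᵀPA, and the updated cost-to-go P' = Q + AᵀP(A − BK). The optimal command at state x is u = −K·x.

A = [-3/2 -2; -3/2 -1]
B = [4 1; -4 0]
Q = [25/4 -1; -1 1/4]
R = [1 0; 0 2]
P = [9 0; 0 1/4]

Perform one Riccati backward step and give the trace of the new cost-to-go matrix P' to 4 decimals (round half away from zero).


10.6325

BᵀP = [36.0000 -1.0000; 9.0000 0.0000]
S = R + BᵀPB = [1 0; 0 2] + [148.0000 36.0000; 36.0000 9.0000] = [149.0000 36.0000; 36.0000 11.0000]
BᵀPA = [-52.5000 -71.0000; -13.5000 -18.0000]
K = S⁻¹·BᵀPA = [-0.2668 -0.3878; -0.3542 -0.3673]
A−BK = [-0.0787 -0.0816; -2.5671 -2.5510]
AᵀP(A−BK) = [2.0253 2.0587; 2.0587 2.1071]
P' = Q + AᵀP(A−BK) = [8.2753 1.0587; 1.0587 2.3571]
tr(P') = 10.6325


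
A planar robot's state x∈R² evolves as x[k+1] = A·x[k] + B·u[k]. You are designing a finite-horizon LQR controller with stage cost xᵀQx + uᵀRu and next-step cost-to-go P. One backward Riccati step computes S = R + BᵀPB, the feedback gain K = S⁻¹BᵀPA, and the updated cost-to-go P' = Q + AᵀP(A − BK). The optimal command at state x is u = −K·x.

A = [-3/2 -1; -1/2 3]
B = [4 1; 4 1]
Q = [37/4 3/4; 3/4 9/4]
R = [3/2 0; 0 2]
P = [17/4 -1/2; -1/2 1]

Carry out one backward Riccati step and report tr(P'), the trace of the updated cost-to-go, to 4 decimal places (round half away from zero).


BᵀP = [15.0000 2.0000; 3.7500 0.5000]
S = R + BᵀPB = [3/2 0; 0 2] + [68.0000 17.0000; 17.0000 4.2500] = [69.5000 17.0000; 17.0000 6.2500]
BᵀPA = [-23.5000 -9.0000; -5.8750 -2.2500]
K = S⁻¹·BᵀPA = [-0.3233 -0.1238; -0.0606 -0.0232]
A−BK = [-0.1462 -0.4815; 0.8538 3.5185]
AᵀP(A−BK) = [1.1088 3.8289; 3.8289 15.0834]
P' = Q + AᵀP(A−BK) = [10.3588 4.5789; 4.5789 17.3334]
tr(P') = 27.6922

27.6922


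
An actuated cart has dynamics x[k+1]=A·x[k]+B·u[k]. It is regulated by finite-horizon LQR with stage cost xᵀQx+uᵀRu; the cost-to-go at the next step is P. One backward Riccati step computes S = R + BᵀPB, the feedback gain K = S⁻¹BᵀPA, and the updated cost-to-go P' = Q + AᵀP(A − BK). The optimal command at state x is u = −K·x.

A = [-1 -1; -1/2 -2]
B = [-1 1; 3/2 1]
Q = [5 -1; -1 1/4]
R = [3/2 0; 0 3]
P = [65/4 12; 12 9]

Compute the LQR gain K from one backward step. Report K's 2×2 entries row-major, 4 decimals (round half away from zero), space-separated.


-0.0499 -0.2116 -0.7385 -1.3313

BᵀP = [1.7500 1.5000; 28.2500 21.0000]
S = R + BᵀPB = [3/2 0; 0 3] + [0.5000 3.2500; 3.2500 49.2500] = [2.0000 3.2500; 3.2500 52.2500]
BᵀPA = [-2.5000 -4.7500; -38.7500 -70.2500]
K = S⁻¹·BᵀPA = [-0.0499 -0.2116; -0.7385 -1.3313]
A−BK = [-0.3114 0.1198; 0.3134 -0.3513]
AᵀP(A−BK) = [1.7575 3.1317; 3.1317 5.7186]
P' = Q + AᵀP(A−BK) = [6.7575 2.1317; 2.1317 5.9686]
tr(P') = 12.7260


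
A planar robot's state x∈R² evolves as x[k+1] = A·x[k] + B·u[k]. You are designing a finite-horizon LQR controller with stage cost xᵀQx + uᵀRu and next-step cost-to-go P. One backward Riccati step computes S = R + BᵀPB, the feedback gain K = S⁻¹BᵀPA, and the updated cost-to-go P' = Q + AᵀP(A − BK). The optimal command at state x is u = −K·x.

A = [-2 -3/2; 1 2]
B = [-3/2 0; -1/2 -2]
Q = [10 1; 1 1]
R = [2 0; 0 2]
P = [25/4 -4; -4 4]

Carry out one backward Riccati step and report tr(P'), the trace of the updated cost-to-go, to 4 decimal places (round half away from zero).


BᵀP = [-7.3750 4.0000; 8.0000 -8.0000]
S = R + BᵀPB = [2 0; 0 2] + [9.0625 -8.0000; -8.0000 16.0000] = [11.0625 -8.0000; -8.0000 18.0000]
BᵀPA = [18.7500 19.0625; -24.0000 -28.0000]
K = S⁻¹·BᵀPA = [1.0768 0.8816; -0.8548 -1.1637]
A−BK = [-0.3848 -0.1776; -0.1711 0.1133]
AᵀP(A−BK) = [4.2960 4.2905; 4.2905 4.6725]
P' = Q + AᵀP(A−BK) = [14.2960 5.2905; 5.2905 5.6725]
tr(P') = 19.9685

19.9685


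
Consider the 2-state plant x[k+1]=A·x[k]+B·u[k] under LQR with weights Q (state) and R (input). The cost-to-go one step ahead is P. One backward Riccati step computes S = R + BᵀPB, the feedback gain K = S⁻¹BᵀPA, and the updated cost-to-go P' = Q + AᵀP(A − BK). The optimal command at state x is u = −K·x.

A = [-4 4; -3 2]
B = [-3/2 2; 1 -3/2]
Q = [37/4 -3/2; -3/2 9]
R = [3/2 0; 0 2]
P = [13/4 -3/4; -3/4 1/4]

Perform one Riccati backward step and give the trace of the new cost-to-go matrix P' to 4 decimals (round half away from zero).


BᵀP = [-5.6250 1.3750; 7.6250 -1.8750]
S = R + BᵀPB = [3/2 0; 0 2] + [9.8125 -13.3125; -13.3125 18.0625] = [11.3125 -13.3125; -13.3125 20.0625]
BᵀPA = [18.3750 -19.7500; -24.8750 26.7500]
K = S⁻¹·BᵀPA = [0.7540 -0.8068; -0.7396 0.7980]
A−BK = [-1.3899 1.1938; -4.8633 4.0038]
AᵀP(A−BK) = [3.9987 -3.8253; -3.8253 3.7198]
P' = Q + AᵀP(A−BK) = [13.2487 -5.3253; -5.3253 12.7198]
tr(P') = 25.9685

25.9685


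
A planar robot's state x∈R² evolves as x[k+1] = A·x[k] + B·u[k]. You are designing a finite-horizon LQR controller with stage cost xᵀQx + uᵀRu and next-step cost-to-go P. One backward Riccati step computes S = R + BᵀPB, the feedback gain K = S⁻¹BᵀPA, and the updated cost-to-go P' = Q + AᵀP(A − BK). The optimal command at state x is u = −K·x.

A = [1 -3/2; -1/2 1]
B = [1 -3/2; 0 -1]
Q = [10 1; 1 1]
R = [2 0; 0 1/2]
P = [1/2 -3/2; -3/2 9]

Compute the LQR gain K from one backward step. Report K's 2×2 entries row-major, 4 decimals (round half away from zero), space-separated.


0.3093 -0.5339 0.6356 -1.2203

BᵀP = [0.5000 -1.5000; 0.7500 -6.7500]
S = R + BᵀPB = [2 0; 0 1/2] + [0.5000 0.7500; 0.7500 5.6250] = [2.5000 0.7500; 0.7500 6.1250]
BᵀPA = [1.2500 -2.2500; 4.1250 -7.8750]
K = S⁻¹·BᵀPA = [0.3093 -0.5339; 0.6356 -1.2203]
A−BK = [1.6441 -2.7966; 0.1356 -0.2203]
AᵀP(A−BK) = [1.2415 -2.1737; -2.1737 3.8136]
P' = Q + AᵀP(A−BK) = [11.2415 -1.1737; -1.1737 4.8136]
tr(P') = 16.0551


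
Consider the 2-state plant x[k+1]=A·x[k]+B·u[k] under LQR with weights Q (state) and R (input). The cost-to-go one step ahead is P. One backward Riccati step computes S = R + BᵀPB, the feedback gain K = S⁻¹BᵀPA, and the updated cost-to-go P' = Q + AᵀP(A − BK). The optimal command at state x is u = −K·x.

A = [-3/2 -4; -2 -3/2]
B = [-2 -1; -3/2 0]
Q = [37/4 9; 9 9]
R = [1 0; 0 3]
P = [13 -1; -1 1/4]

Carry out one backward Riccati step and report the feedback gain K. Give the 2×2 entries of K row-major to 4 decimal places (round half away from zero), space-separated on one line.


0.6672 1.8149 0.0721 0.3771

BᵀP = [-24.5000 1.6250; -13.0000 1.0000]
S = R + BᵀPB = [1 0; 0 3] + [46.5625 24.5000; 24.5000 13.0000] = [47.5625 24.5000; 24.5000 16.0000]
BᵀPA = [33.5000 95.5625; 17.5000 50.5000]
K = S⁻¹·BᵀPA = [0.6672 1.8149; 0.0721 0.3771]
A−BK = [-0.0935 0.0070; -0.9992 1.2224]
AᵀP(A−BK) = [0.6372 1.0999; 1.0999 4.0778]
P' = Q + AᵀP(A−BK) = [9.8872 10.0999; 10.0999 13.0778]
tr(P') = 22.9649


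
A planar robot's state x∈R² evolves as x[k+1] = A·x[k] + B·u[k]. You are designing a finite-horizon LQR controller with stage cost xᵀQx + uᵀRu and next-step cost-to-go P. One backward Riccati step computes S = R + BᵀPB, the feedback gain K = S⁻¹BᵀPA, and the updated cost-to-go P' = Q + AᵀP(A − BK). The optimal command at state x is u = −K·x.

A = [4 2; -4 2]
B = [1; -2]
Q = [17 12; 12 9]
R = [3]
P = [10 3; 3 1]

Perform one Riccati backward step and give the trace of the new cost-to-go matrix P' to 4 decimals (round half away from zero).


BᵀP = [4.0000 1.0000]
S = R + BᵀPB = [3] + [2.0000] = [5.0000]
BᵀPA = [12.0000 10.0000]
K = S⁻¹·BᵀPA = [2.4000 2.0000]
A−BK = [1.6000 0.0000; 0.8000 6.0000]
AᵀP(A−BK) = [51.2000 48.0000; 48.0000 48.0000]
P' = Q + AᵀP(A−BK) = [68.2000 60.0000; 60.0000 57.0000]
tr(P') = 125.2000

125.2000


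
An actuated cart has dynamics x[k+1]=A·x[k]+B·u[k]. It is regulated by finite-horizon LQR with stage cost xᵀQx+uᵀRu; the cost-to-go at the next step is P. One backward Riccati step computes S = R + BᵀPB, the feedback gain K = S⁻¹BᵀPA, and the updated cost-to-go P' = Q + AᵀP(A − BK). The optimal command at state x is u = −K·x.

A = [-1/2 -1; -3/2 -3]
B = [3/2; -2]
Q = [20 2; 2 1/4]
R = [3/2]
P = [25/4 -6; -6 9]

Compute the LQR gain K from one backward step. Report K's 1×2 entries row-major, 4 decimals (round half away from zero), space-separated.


BᵀP = [21.3750 -27.0000]
S = R + BᵀPB = [3/2] + [86.0625] = [87.5625]
BᵀPA = [29.8125 59.6250]
K = S⁻¹·BᵀPA = [0.3405 0.6809]
A−BK = [-1.0107 -2.0214; -0.8191 -1.6381]
AᵀP(A−BK) = [2.6622 5.3244; 5.3244 10.6488]
P' = Q + AᵀP(A−BK) = [22.6622 7.3244; 7.3244 10.8988]
tr(P') = 33.5610

0.3405 0.6809


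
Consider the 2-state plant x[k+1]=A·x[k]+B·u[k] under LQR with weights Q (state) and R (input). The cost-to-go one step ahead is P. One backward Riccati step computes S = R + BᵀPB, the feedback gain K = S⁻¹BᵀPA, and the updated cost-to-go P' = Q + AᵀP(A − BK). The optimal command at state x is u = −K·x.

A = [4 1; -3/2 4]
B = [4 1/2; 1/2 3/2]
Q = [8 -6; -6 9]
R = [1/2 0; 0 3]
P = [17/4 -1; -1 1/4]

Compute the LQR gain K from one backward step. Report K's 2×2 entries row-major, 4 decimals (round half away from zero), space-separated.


BᵀP = [16.5000 -3.8750; 0.6250 -0.1250]
S = R + BᵀPB = [1/2 0; 0 3] + [64.0625 2.4375; 2.4375 0.1250] = [64.5625 2.4375; 2.4375 3.1250]
BᵀPA = [71.8125 1.0000; 2.6875 0.1250]
K = S⁻¹·BᵀPA = [1.1126 0.0144; -0.0078 0.0288]
A−BK = [-0.4464 0.9280; -2.0446 3.9496]
AᵀP(A−BK) = [0.6857 -0.1116; -0.1116 0.2320]
P' = Q + AᵀP(A−BK) = [8.6857 -6.1116; -6.1116 9.2320]
tr(P') = 17.9177

1.1126 0.0144 -0.0078 0.0288


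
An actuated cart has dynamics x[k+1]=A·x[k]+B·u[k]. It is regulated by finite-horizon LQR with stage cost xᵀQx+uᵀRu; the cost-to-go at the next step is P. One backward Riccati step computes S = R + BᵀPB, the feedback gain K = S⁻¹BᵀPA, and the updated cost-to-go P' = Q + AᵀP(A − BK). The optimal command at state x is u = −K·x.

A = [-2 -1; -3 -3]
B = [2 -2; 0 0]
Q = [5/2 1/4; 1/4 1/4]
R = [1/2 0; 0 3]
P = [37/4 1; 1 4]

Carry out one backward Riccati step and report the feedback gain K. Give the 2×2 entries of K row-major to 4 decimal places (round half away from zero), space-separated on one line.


-0.9847 -0.5611 0.1641 0.0935

BᵀP = [18.5000 2.0000; -18.5000 -2.0000]
S = R + BᵀPB = [1/2 0; 0 3] + [37.0000 -37.0000; -37.0000 37.0000] = [37.5000 -37.0000; -37.0000 40.0000]
BᵀPA = [-43.0000 -24.5000; 43.0000 24.5000]
K = S⁻¹·BᵀPA = [-0.9847 -0.5611; 0.1641 0.0935]
A−BK = [0.2977 0.3092; -3.0000 -3.0000]
AᵀP(A−BK) = [35.5992 35.3531; 35.3531 35.2128]
P' = Q + AᵀP(A−BK) = [38.0992 35.6031; 35.6031 35.4628]
tr(P') = 73.5620


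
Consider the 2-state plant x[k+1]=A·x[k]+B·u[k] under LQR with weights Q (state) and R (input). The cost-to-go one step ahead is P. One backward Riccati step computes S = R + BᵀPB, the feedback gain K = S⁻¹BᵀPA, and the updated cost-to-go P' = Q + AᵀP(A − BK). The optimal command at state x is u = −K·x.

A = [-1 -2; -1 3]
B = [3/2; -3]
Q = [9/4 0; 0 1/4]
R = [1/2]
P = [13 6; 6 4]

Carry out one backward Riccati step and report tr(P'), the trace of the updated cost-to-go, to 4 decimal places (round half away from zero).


BᵀP = [1.5000 -3.0000]
S = R + BᵀPB = [1/2] + [11.2500] = [11.7500]
BᵀPA = [1.5000 -12.0000]
K = S⁻¹·BᵀPA = [0.1277 -1.0213]
A−BK = [-1.1915 -0.4681; -0.6170 -0.0638]
AᵀP(A−BK) = [28.8085 9.5319; 9.5319 3.7447]
P' = Q + AᵀP(A−BK) = [31.0585 9.5319; 9.5319 3.9947]
tr(P') = 35.0532

35.0532


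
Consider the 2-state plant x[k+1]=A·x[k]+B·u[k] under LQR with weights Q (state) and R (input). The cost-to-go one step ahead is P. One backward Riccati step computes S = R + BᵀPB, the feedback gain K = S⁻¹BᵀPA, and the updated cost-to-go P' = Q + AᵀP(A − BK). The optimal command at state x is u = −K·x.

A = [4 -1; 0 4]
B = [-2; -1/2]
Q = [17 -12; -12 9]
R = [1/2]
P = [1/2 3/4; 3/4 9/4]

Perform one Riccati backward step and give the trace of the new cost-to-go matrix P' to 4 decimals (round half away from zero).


BᵀP = [-1.3750 -2.6250]
S = R + BᵀPB = [1/2] + [4.0625] = [4.5625]
BᵀPA = [-5.5000 -9.1250]
K = S⁻¹·BᵀPA = [-1.2055 -2.0000]
A−BK = [1.5890 -5.0000; -0.6027 3.0000]
AᵀP(A−BK) = [1.3699 -1.0000; -1.0000 12.2500]
P' = Q + AᵀP(A−BK) = [18.3699 -13.0000; -13.0000 21.2500]
tr(P') = 39.6199

39.6199


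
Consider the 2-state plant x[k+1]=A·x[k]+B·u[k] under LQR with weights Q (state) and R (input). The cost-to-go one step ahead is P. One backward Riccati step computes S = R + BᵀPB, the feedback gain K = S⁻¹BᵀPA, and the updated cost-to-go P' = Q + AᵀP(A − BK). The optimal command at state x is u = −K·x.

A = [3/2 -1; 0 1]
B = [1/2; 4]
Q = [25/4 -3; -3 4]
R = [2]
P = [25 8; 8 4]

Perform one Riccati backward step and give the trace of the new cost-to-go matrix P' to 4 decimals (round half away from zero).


BᵀP = [44.5000 20.0000]
S = R + BᵀPB = [2] + [102.2500] = [104.2500]
BᵀPA = [66.7500 -24.5000]
K = S⁻¹·BᵀPA = [0.6403 -0.2350]
A−BK = [1.1799 -0.8825; -2.5612 1.9400]
AᵀP(A−BK) = [13.5108 -9.8129; -9.8129 7.2422]
P' = Q + AᵀP(A−BK) = [19.7608 -12.8129; -12.8129 11.2422]
tr(P') = 31.0030

31.0030


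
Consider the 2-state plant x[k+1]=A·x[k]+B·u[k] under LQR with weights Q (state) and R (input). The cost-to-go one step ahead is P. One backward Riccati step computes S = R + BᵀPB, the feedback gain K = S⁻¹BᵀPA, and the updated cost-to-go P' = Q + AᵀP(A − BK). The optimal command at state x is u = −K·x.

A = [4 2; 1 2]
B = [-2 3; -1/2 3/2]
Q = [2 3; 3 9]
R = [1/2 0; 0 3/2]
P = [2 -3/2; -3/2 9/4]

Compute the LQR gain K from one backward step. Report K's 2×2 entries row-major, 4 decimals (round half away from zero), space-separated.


BᵀP = [-3.2500 1.8750; 3.7500 -1.1250]
S = R + BᵀPB = [1/2 0; 0 3/2] + [5.5625 -6.9375; -6.9375 9.5625] = [6.0625 -6.9375; -6.9375 11.0625]
BᵀPA = [-11.1250 -2.7500; 13.8750 5.2500]
K = S⁻¹·BᵀPA = [-1.4158 0.3168; 0.3663 0.6733]
A−BK = [0.0693 0.6139; -0.2574 1.1485]
AᵀP(A−BK) = [1.4158 -0.3168; -0.3168 2.3366]
P' = Q + AᵀP(A−BK) = [3.4158 2.6832; 2.6832 11.3366]
tr(P') = 14.7525

-1.4158 0.3168 0.3663 0.6733


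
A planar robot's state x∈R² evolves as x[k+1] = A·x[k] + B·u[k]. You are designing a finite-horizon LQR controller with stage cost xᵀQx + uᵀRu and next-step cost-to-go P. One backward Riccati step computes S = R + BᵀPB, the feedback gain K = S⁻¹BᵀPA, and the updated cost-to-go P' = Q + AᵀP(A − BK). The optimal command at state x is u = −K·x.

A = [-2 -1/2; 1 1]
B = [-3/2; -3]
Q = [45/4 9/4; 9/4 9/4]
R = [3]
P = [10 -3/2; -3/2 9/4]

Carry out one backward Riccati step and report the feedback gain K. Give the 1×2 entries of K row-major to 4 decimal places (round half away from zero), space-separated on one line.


BᵀP = [-10.5000 -4.5000]
S = R + BᵀPB = [3] + [29.2500] = [32.2500]
BᵀPA = [16.5000 0.7500]
K = S⁻¹·BᵀPA = [0.5116 0.0233]
A−BK = [-1.2326 -0.4651; 2.5349 1.0698]
AᵀP(A−BK) = [39.8081 15.6163; 15.6163 6.2326]
P' = Q + AᵀP(A−BK) = [51.0581 17.8663; 17.8663 8.4826]
tr(P') = 59.5407

0.5116 0.0233


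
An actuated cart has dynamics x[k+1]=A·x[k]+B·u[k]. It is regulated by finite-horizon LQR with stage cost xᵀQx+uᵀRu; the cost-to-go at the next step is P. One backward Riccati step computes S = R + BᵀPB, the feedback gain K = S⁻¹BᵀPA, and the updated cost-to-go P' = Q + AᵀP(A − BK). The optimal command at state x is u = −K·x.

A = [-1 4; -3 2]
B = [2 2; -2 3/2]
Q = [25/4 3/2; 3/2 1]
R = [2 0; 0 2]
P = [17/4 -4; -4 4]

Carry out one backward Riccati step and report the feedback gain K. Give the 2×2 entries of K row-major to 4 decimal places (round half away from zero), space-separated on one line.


0.5053 0.4385 -0.2620 0.5134

BᵀP = [16.5000 -16.0000; 2.5000 -2.0000]
S = R + BᵀPB = [2 0; 0 2] + [65.0000 9.0000; 9.0000 2.0000] = [67.0000 9.0000; 9.0000 4.0000]
BᵀPA = [31.5000 34.0000; 3.5000 6.0000]
K = S⁻¹·BᵀPA = [0.5053 0.4385; -0.2620 0.5134]
A−BK = [-1.4866 2.0963; -1.5963 2.1070]
AᵀP(A−BK) = [1.2487 -0.6096; -0.6096 2.0107]
P' = Q + AᵀP(A−BK) = [7.4987 0.8904; 0.8904 3.0107]
tr(P') = 10.5094


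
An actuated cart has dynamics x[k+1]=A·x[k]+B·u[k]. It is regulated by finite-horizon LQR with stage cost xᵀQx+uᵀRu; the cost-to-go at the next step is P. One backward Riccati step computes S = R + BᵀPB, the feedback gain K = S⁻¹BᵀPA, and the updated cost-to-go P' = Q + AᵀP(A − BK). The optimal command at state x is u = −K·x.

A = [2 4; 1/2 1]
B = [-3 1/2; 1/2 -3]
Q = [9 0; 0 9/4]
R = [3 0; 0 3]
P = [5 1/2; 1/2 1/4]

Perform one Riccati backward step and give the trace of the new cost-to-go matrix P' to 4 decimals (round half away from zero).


BᵀP = [-14.7500 -1.3750; 1.0000 -0.5000]
S = R + BᵀPB = [3 0; 0 3] + [43.5625 -3.2500; -3.2500 2.0000] = [46.5625 -3.2500; -3.2500 5.0000]
BᵀPA = [-30.1875 -60.3750; 1.7500 3.5000]
K = S⁻¹·BᵀPA = [-0.6535 -1.3071; -0.0748 -0.1496]
A−BK = [0.0768 0.1535; 0.6024 1.2047]
AᵀP(A−BK) = [1.4646 2.9291; 2.9291 5.8583]
P' = Q + AᵀP(A−BK) = [10.4646 2.9291; 2.9291 8.1083]
tr(P') = 18.5728

18.5728


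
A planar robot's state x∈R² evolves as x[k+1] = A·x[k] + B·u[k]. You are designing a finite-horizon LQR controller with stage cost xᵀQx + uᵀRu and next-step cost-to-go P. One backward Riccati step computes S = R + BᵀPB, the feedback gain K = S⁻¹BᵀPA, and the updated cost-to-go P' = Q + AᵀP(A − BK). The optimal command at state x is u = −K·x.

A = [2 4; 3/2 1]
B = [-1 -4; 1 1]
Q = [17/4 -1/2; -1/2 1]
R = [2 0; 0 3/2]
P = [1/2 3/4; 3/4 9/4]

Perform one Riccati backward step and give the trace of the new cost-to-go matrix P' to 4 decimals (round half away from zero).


19.2903

BᵀP = [0.2500 1.5000; -1.2500 -0.7500]
S = R + BᵀPB = [2 0; 0 3/2] + [1.2500 0.5000; 0.5000 4.2500] = [3.2500 0.5000; 0.5000 5.7500]
BᵀPA = [2.7500 2.5000; -3.6250 -5.7500]
K = S⁻¹·BᵀPA = [0.9559 0.9356; -0.7136 -1.0814]
A−BK = [0.1017 0.6102; 1.2576 1.1458]
AᵀP(A−BK) = [6.3470 6.8822; 6.8822 7.6932]
P' = Q + AᵀP(A−BK) = [10.5970 6.3822; 6.3822 8.6932]
tr(P') = 19.2903


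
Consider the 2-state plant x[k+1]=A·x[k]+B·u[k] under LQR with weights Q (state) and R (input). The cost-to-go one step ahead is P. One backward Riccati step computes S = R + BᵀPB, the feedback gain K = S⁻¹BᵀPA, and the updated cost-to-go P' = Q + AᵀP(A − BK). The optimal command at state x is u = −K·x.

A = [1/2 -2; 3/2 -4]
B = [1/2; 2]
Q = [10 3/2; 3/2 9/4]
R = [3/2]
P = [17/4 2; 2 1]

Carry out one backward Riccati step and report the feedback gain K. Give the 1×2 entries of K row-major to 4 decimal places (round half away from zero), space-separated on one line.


0.7160 -2.2959

BᵀP = [6.1250 3.0000]
S = R + BᵀPB = [3/2] + [9.0625] = [10.5625]
BᵀPA = [7.5625 -24.2500]
K = S⁻¹·BᵀPA = [0.7160 -2.2959]
A−BK = [0.1420 -0.8521; 0.0680 0.5917]
AᵀP(A−BK) = [0.8979 -2.8876; -2.8876 9.3254]
P' = Q + AᵀP(A−BK) = [10.8979 -1.3876; -1.3876 11.5754]
tr(P') = 22.4734


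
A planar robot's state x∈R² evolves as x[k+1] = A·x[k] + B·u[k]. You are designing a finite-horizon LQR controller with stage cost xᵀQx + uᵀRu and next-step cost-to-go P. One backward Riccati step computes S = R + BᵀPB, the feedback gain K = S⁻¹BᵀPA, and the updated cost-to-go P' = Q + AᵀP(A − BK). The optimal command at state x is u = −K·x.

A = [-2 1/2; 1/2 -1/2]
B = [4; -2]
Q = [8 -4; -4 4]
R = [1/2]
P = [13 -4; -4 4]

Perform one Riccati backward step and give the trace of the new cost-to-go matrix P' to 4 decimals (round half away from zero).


BᵀP = [60.0000 -24.0000]
S = R + BᵀPB = [1/2] + [288.0000] = [288.5000]
BᵀPA = [-132.0000 42.0000]
K = S⁻¹·BᵀPA = [-0.4575 0.1456]
A−BK = [-0.1698 -0.0823; -0.4151 -0.2088]
AᵀP(A−BK) = [0.6049 0.2166; 0.2166 0.1356]
P' = Q + AᵀP(A−BK) = [8.6049 -3.7834; -3.7834 4.1356]
tr(P') = 12.7405

12.7405


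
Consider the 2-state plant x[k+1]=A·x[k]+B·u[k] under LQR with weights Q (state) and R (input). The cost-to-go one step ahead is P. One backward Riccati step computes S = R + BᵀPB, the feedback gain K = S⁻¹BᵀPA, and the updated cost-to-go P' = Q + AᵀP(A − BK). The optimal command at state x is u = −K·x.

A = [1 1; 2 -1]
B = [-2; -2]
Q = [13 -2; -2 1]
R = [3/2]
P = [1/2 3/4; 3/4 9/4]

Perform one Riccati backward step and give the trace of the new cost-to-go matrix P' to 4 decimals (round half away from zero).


15.7230

BᵀP = [-2.5000 -6.0000]
S = R + BᵀPB = [3/2] + [17.0000] = [18.5000]
BᵀPA = [-14.5000 3.5000]
K = S⁻¹·BᵀPA = [-0.7838 0.1892]
A−BK = [-0.5676 1.3784; 0.4324 -0.6216]
AᵀP(A−BK) = [1.1351 -0.5068; -0.5068 0.5878]
P' = Q + AᵀP(A−BK) = [14.1351 -2.5068; -2.5068 1.5878]
tr(P') = 15.7230


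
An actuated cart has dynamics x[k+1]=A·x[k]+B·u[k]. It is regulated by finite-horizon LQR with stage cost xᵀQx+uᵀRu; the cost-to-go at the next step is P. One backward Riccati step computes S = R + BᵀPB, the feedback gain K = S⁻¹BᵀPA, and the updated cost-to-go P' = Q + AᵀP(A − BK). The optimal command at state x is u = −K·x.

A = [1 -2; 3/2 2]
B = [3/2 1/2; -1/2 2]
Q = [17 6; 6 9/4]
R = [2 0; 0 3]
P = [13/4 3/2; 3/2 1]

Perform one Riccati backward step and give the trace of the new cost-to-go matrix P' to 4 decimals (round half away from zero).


22.9448

BᵀP = [4.1250 1.7500; 4.6250 2.7500]
S = R + BᵀPB = [2 0; 0 3] + [5.3125 5.5625; 5.5625 7.8125] = [7.3125 5.5625; 5.5625 10.8125]
BᵀPA = [6.7500 -4.7500; 8.7500 -3.7500]
K = S⁻¹·BᵀPA = [0.5052 -0.6338; 0.5494 -0.0208]
A−BK = [-0.0325 -1.0390; 0.6539 1.7247]
AᵀP(A−BK) = [1.7831 -0.5403; -0.5403 1.9117]
P' = Q + AᵀP(A−BK) = [18.7831 5.4597; 5.4597 4.1617]
tr(P') = 22.9448


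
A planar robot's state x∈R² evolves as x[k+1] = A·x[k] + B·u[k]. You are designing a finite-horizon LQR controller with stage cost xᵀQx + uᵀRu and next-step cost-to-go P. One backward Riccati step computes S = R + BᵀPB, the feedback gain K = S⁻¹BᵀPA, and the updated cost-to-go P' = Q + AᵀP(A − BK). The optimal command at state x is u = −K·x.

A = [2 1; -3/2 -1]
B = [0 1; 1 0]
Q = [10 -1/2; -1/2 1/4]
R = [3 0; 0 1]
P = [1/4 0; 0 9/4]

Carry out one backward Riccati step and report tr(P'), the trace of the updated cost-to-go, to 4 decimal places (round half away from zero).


15.4286

BᵀP = [0.0000 2.2500; 0.2500 0.0000]
S = R + BᵀPB = [3 0; 0 1] + [2.2500 0.0000; 0.0000 0.2500] = [5.2500 0.0000; 0.0000 1.2500]
BᵀPA = [-3.3750 -2.2500; 0.5000 0.2500]
K = S⁻¹·BᵀPA = [-0.6429 -0.4286; 0.4000 0.2000]
A−BK = [1.6000 0.8000; -0.8571 -0.5714]
AᵀP(A−BK) = [3.6929 2.3286; 2.3286 1.4857]
P' = Q + AᵀP(A−BK) = [13.6929 1.8286; 1.8286 1.7357]
tr(P') = 15.4286


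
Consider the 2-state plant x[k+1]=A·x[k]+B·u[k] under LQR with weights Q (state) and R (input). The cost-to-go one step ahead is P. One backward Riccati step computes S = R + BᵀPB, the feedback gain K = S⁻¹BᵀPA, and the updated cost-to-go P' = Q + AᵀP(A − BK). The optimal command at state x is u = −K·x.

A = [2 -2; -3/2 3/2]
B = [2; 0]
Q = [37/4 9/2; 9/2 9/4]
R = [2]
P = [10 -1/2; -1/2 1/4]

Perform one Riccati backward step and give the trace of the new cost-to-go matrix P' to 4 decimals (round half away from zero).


BᵀP = [20.0000 -1.0000]
S = R + BᵀPB = [2] + [40.0000] = [42.0000]
BᵀPA = [41.5000 -41.5000]
K = S⁻¹·BᵀPA = [0.9881 -0.9881]
A−BK = [0.0238 -0.0238; -1.5000 1.5000]
AᵀP(A−BK) = [2.5565 -2.5565; -2.5565 2.5565]
P' = Q + AᵀP(A−BK) = [11.8065 1.9435; 1.9435 4.8065]
tr(P') = 16.6131

16.6131
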